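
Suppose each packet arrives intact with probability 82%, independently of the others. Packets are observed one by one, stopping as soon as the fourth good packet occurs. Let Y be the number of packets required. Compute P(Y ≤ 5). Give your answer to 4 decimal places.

0.7776

Finishing within 5 packets ⇔ at least 4 successes in the first 5. With X ~ Binomial(5, 0.82), P(Y ≤ 5) = 1 − P(X ≤ 3).
  k=0: C(5,0)·0.82^0·0.18^5 = 0.000189
  k=1: C(5,1)·0.82^1·0.18^4 = 0.004304
  k=2: C(5,2)·0.82^2·0.18^3 = 0.039214
  k=3: C(5,3)·0.82^3·0.18^2 = 0.178643
1 − 0.222351 = 0.777649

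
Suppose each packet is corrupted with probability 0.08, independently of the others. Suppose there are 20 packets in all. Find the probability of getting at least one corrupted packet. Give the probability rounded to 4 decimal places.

0.8113

P(at least one) = 1 − P(none) = 1 − (1 − 0.08)^20
= 1 − 0.188693 = 0.811307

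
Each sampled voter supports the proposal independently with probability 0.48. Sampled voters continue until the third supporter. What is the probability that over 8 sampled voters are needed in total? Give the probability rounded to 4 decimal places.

Needing more than 8 sampled voters ⇔ fewer than 3 successes in the first 8. With X ~ Binomial(8, 0.48), P(Y > 8) = P(X ≤ 2).
  k=0: C(8,0)·0.48^0·0.52^8 = 0.005346
  k=1: C(8,1)·0.48^1·0.52^7 = 0.039478
  k=2: C(8,2)·0.48^2·0.52^6 = 0.127544
P(X ≤ 2) = 0.172368

0.1724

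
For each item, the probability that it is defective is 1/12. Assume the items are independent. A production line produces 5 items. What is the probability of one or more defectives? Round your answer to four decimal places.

0.3528

P(at least one) = 1 − P(none) = 1 − (1 − 0.083333)^5
= 1 − 0.647228 = 0.352772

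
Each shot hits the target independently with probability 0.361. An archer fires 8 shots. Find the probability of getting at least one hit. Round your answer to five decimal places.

P(at least one) = 1 − P(none) = 1 − (1 − 0.361)^8
= 1 − 0.0277976 = 0.9722024

0.97220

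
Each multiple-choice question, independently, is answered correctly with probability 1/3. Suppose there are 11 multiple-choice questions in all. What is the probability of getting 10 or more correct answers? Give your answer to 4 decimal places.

X ~ Binomial(11, 0.333333); P(X ≥ 10) = Σ C(11,k) p^k (1−p)^(11−k) over k:
  k=10: C(11,10)·0.333333^10·0.666667^1 = 0.000124
  k=11: C(11,11)·0.333333^11·0.666667^0 = 0.000006
Total = 0.000130

0.0001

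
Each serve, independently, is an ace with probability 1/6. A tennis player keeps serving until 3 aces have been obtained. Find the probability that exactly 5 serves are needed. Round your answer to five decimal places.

Y = trial on which the third success occurs; negative binomial, r=3, p=0.166667.
P(Y=5) = C(4,2) · p^3 · (1−p)^2
= 6 · 0.0046296 · 0.69444 = 0.0192901

0.01929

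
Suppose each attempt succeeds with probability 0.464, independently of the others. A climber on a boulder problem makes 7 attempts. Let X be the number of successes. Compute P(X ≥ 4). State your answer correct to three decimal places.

0.422

X ~ Binomial(7, 0.464); P(X ≥ 4) = Σ C(7,k) p^k (1−p)^(7−k) over k:
  k=4: C(7,4)·0.464^4·0.536^3 = 0.24982
  k=5: C(7,5)·0.464^5·0.536^2 = 0.12976
  k=6: C(7,6)·0.464^6·0.536^1 = 0.03744
  k=7: C(7,7)·0.464^7·0.536^0 = 0.00463
Total = 0.42166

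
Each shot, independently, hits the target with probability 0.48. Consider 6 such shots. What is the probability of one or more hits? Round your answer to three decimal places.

P(at least one) = 1 − P(none) = 1 − (1 − 0.48)^6
= 1 − 0.01977 = 0.98023

0.980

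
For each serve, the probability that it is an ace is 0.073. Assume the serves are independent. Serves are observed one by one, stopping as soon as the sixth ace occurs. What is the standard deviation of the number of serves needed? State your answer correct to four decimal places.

32.3067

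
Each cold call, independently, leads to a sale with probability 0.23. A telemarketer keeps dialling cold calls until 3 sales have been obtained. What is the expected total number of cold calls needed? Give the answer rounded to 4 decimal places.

13.0435

Y = total cold calls until the third success; negative binomial with r=3, p=0.23.
E[Y] = r / p = 3 / 0.23 = 13.043478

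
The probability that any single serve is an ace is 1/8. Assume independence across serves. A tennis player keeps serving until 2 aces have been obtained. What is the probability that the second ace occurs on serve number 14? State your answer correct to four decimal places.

Y = trial on which the second success occurs; negative binomial, r=2, p=0.125.
P(Y=14) = C(13,1) · p^2 · (1−p)^12
= 13 · 0.015625 · 0.20142 = 0.040913

0.0409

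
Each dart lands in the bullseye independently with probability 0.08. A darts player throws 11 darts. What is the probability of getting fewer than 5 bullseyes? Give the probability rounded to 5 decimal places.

0.99900

X ~ Binomial(11, 0.08); P(X ≤ 4) = Σ C(11,k) p^k (1−p)^(11−k) over k:
  k=0: C(11,0)·0.08^0·0.92^11 = 0.3996374
  k=1: C(11,1)·0.08^1·0.92^10 = 0.3822618
  k=2: C(11,2)·0.08^2·0.92^9 = 0.1662008
  k=3: C(11,3)·0.08^3·0.92^8 = 0.0433567
  k=4: C(11,4)·0.08^4·0.92^7 = 0.0075403
Total = 0.9989970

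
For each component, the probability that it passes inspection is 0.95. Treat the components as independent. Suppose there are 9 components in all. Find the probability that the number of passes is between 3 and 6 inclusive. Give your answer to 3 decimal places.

X ~ Binomial(9, 0.95); P(3 ≤ X ≤ 6) = Σ C(9,k) p^k (1−p)^(9−k) over k:
  k=3: C(9,3)·0.95^3·0.05^6 = 0.00000
  k=4: C(9,4)·0.95^4·0.05^5 = 0.00003
  k=5: C(9,5)·0.95^5·0.05^4 = 0.00061
  k=6: C(9,6)·0.95^6·0.05^3 = 0.00772
Total = 0.00836

0.008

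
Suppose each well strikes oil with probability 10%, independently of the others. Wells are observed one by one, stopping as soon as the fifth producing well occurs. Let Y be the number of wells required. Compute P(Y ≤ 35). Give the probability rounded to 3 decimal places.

0.269

Finishing within 35 wells ⇔ at least 5 successes in the first 35. With X ~ Binomial(35, 0.10), P(Y ≤ 35) = 1 − P(X ≤ 4).
  k=0: C(35,0)·0.10^0·0.90^35 = 0.02503
  k=1: C(35,1)·0.10^1·0.90^34 = 0.09734
  k=2: C(35,2)·0.10^2·0.90^33 = 0.18387
  k=3: C(35,3)·0.10^3·0.90^32 = 0.22473
  k=4: C(35,4)·0.10^4·0.90^31 = 0.19976
1 − 0.73075 = 0.26925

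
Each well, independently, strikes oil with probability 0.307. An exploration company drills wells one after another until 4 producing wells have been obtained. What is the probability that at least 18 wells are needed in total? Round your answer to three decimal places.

0.185

Needing more than 17 wells ⇔ fewer than 4 successes in the first 17. With X ~ Binomial(17, 0.307), P(Y > 17) = P(X ≤ 3).
  k=0: C(17,0)·0.307^0·0.693^17 = 0.00196
  k=1: C(17,1)·0.307^1·0.693^16 = 0.01477
  k=2: C(17,2)·0.307^2·0.693^15 = 0.05234
  k=3: C(17,3)·0.307^3·0.693^14 = 0.11593
P(X ≤ 3) = 0.18499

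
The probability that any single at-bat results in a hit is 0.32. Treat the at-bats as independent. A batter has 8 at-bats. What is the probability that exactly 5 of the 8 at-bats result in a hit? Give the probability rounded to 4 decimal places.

0.0591

X ~ Binomial(n=8, p=0.32).
P(X=5) = C(8,5) · p^5 · (1−p)^3
= 56 · 0.0033554 · 0.31443 = 0.059083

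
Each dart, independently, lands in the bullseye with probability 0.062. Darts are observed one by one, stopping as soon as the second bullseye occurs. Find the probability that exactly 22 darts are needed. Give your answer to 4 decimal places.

Y = trial on which the second success occurs; negative binomial, r=2, p=0.062.
P(Y=22) = C(21,1) · p^2 · (1−p)^20
= 21 · 0.003844 · 0.27801 = 0.022442

0.0224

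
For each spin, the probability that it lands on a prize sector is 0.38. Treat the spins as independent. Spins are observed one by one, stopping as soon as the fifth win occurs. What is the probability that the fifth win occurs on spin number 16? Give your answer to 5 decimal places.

0.05628

Y = trial on which the fifth success occurs; negative binomial, r=5, p=0.38.
P(Y=16) = C(15,4) · p^5 · (1−p)^11
= 1365 · 0.0079235 · 0.0052037 = 0.0562807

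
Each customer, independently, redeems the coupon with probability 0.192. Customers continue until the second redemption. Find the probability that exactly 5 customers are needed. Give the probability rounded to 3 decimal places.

0.078

Y = trial on which the second success occurs; negative binomial, r=2, p=0.192.
P(Y=5) = C(4,1) · p^2 · (1−p)^3
= 4 · 0.036864 · 0.52751 = 0.07779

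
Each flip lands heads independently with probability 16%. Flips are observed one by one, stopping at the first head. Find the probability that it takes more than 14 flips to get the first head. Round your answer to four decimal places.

Y = number of flips to the first success; geometric, p = 0.16.
P(Y > 14) = P(first 14 all fail) = (1−p)^14 = 0.087078

0.0871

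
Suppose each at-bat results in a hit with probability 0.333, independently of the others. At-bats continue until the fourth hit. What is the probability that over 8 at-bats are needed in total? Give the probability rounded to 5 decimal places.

0.74203

Needing more than 8 at-bats ⇔ fewer than 4 successes in the first 8. With X ~ Binomial(8, 0.333), P(Y > 8) = P(X ≤ 3).
  k=0: C(8,0)·0.333^0·0.667^8 = 0.0391748
  k=1: C(8,1)·0.333^1·0.667^7 = 0.1564642
  k=2: C(8,2)·0.333^2·0.667^6 = 0.2734019
  k=3: C(8,3)·0.333^3·0.667^5 = 0.2729920
P(X ≤ 3) = 0.7420329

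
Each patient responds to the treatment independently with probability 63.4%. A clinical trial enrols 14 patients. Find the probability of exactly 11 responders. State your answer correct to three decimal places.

0.119

X ~ Binomial(n=14, p=0.634).
P(X=11) = C(14,11) · p^11 · (1−p)^3
= 364 · 0.0066525 · 0.049028 = 0.11872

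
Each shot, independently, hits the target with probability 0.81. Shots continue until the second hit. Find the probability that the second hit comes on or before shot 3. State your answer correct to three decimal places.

0.905

Finishing within 3 shots ⇔ at least 2 successes in the first 3. With X ~ Binomial(3, 0.81), P(Y ≤ 3) = 1 − P(X ≤ 1).
  k=0: C(3,0)·0.81^0·0.19^3 = 0.00686
  k=1: C(3,1)·0.81^1·0.19^2 = 0.08772
1 − 0.09458 = 0.90542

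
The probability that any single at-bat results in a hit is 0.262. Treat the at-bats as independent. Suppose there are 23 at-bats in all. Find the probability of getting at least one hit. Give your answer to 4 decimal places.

0.9991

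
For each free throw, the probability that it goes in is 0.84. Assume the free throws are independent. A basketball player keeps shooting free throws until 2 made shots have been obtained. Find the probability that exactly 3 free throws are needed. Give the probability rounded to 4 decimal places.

Y = trial on which the second success occurs; negative binomial, r=2, p=0.84.
P(Y=3) = C(2,1) · p^2 · (1−p)^1
= 2 · 0.7056 · 0.16 = 0.225792

0.2258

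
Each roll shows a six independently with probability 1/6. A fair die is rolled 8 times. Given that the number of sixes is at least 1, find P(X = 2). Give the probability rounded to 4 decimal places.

X ~ Binomial(8, 0.166667). Want P(X=2 | X≥1) = P(X=2) / P(X≥1).
P(X=2) = C(8,2)·0.166667^2·0.833333^6 = 0.260476
P(X≥1) = 1 − 0.232568 = 0.767432
Ratio = 0.260476 / 0.767432 = 0.339413

0.3394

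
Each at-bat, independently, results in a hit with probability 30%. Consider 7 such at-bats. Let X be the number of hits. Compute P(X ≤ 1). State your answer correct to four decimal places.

0.3294

X ~ Binomial(7, 0.30); P(X ≤ 1) = Σ C(7,k) p^k (1−p)^(7−k) over k:
  k=0: C(7,0)·0.30^0·0.70^7 = 0.082354
  k=1: C(7,1)·0.30^1·0.70^6 = 0.247063
Total = 0.329417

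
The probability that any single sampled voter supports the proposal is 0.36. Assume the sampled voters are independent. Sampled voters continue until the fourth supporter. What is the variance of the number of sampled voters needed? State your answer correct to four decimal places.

Y = total sampled voters until the fourth success; negative binomial with r=4, p=0.36.
Var(Y) = r(1−p)/p² = 4·0.64 / 0.36² = 19.753086

19.7531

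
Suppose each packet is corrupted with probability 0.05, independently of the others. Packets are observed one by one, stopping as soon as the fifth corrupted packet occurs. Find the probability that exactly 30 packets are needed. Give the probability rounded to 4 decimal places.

0.0021

Y = trial on which the fifth success occurs; negative binomial, r=5, p=0.05.
P(Y=30) = C(29,4) · p^5 · (1−p)^25
= 23751 · 3.125e-07 · 0.27739 = 0.002059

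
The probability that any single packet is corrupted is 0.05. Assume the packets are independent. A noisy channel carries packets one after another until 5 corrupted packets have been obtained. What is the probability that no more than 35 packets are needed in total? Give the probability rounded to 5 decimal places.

0.02903

Finishing within 35 packets ⇔ at least 5 successes in the first 35. With X ~ Binomial(35, 0.05), P(Y ≤ 35) = 1 − P(X ≤ 4).
  k=0: C(35,0)·0.05^0·0.95^35 = 0.1660834
  k=1: C(35,1)·0.05^1·0.95^34 = 0.3059431
  k=2: C(35,2)·0.05^2·0.95^33 = 0.2737385
  k=3: C(35,3)·0.05^3·0.95^32 = 0.1584802
  k=4: C(35,4)·0.05^4·0.95^31 = 0.0667285
1 − 0.9709737 = 0.0290263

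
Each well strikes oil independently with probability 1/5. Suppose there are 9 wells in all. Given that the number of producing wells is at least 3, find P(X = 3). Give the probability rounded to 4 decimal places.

X ~ Binomial(9, 0.20). Want P(X=3 | X≥3) = P(X=3) / P(X≥3).
P(X=3) = C(9,3)·0.20^3·0.80^6 = 0.176161
P(X≥3) = 1 − 0.134218 − 0.301990 − 0.301990 = 0.261802
Ratio = 0.176161 / 0.261802 = 0.672877

0.6729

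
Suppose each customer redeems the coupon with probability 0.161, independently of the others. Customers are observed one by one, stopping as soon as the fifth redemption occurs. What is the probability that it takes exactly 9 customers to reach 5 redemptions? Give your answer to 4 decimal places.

0.0038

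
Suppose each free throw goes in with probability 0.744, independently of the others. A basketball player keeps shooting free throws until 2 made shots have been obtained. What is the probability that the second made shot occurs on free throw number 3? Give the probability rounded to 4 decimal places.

0.2834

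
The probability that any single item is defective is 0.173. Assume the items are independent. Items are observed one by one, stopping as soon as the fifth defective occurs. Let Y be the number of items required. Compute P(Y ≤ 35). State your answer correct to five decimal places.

Finishing within 35 items ⇔ at least 5 successes in the first 35. With X ~ Binomial(35, 0.173), P(Y ≤ 35) = 1 − P(X ≤ 4).
  k=0: C(35,0)·0.173^0·0.827^35 = 0.0012963
  k=1: C(35,1)·0.173^1·0.827^34 = 0.0094908
  k=2: C(35,2)·0.173^2·0.827^33 = 0.0337513
  k=3: C(35,3)·0.173^3·0.827^32 = 0.0776648
  k=4: C(35,4)·0.173^4·0.827^31 = 0.1299735
1 − 0.2521767 = 0.7478233

0.74782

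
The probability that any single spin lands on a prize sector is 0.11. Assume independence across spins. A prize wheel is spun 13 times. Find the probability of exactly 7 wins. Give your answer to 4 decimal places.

0.0002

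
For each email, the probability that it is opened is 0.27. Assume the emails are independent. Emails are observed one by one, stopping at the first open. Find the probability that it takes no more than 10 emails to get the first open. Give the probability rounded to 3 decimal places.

Y = number of emails to the first success; geometric, p = 0.27.
P(Y ≤ 10) = 1 − (1−p)^10 = 1 − 0.04298 = 0.95702

0.957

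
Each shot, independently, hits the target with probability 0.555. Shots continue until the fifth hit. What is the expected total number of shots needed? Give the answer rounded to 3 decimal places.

9.009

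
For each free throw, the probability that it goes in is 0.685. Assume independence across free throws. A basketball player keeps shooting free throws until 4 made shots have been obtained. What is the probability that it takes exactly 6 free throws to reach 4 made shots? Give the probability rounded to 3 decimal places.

Y = trial on which the fourth success occurs; negative binomial, r=4, p=0.685.
P(Y=6) = C(5,3) · p^4 · (1−p)^2
= 10 · 0.22017 · 0.099225 = 0.21847

0.218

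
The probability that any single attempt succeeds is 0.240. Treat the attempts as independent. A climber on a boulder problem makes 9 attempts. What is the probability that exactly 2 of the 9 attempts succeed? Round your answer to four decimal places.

X ~ Binomial(n=9, p=0.24).
P(X=2) = C(9,2) · p^2 · (1−p)^7
= 36 · 0.0576 · 0.14645 = 0.303683

0.3037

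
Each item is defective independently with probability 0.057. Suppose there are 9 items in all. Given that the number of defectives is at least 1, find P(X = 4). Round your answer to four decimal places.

0.0024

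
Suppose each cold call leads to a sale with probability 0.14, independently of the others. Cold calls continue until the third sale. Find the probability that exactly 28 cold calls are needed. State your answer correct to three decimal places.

0.022

Y = trial on which the third success occurs; negative binomial, r=3, p=0.14.
P(Y=28) = C(27,2) · p^3 · (1−p)^25
= 351 · 0.002744 · 0.023039 = 0.02219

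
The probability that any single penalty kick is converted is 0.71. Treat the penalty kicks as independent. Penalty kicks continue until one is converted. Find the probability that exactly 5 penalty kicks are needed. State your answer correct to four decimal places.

Geometric (trials to first success), p = 0.71.
P(Y = 5) = (1−p)^4 · p = 0.0070728 · 0.71 = 0.005022

0.0050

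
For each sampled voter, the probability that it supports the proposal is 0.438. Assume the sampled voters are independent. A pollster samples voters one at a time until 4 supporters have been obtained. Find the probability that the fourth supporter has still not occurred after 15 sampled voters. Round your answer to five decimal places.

0.05143

Needing more than 15 sampled voters ⇔ fewer than 4 successes in the first 15. With X ~ Binomial(15, 0.438), P(Y > 15) = P(X ≤ 3).
  k=0: C(15,0)·0.438^0·0.562^15 = 0.0001762
  k=1: C(15,1)·0.438^1·0.562^14 = 0.0020600
  k=2: C(15,2)·0.438^2·0.562^13 = 0.0112385
  k=3: C(15,3)·0.438^3·0.562^12 = 0.0379550
P(X ≤ 3) = 0.0514298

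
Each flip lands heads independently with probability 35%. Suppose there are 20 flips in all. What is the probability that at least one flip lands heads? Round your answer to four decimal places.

0.9998

P(at least one) = 1 − P(none) = 1 − (1 − 0.35)^20
= 1 − 0.000181 = 0.999819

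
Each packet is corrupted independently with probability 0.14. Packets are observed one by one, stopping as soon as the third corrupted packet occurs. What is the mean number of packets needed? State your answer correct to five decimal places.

21.42857

Y = total packets until the third success; negative binomial with r=3, p=0.14.
E[Y] = r / p = 3 / 0.14 = 21.4285714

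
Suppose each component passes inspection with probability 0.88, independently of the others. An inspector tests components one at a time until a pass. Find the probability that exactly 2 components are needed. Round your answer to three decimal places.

Geometric (trials to first success), p = 0.88.
P(Y = 2) = (1−p)^1 · p = 0.12 · 0.88 = 0.10560

0.106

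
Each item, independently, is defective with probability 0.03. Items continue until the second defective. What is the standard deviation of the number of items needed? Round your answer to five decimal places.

Y = total items until the second success; negative binomial with r=2, p=0.03.
SD(Y) = √[r(1−p)/p²] = √(2155.5555556) = 46.4279609

46.42796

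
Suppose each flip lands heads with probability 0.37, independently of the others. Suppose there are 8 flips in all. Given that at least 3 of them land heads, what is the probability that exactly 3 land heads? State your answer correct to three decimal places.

0.455

X ~ Binomial(8, 0.37). Want P(X=3 | X≥3) = P(X=3) / P(X≥3).
P(X=3) = C(8,3)·0.37^3·0.63^5 = 0.28151
P(X≥3) = 1 − 0.02482 − 0.11659 − 0.23967 = 0.61893
Ratio = 0.28151 / 0.61893 = 0.45484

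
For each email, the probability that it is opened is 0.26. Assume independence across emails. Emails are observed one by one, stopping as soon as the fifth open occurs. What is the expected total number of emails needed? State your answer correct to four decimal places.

Y = total emails until the fifth success; negative binomial with r=5, p=0.26.
E[Y] = r / p = 5 / 0.26 = 19.230769

19.2308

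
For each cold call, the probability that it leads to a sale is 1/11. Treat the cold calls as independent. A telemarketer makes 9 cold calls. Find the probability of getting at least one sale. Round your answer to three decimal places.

P(at least one) = 1 − P(none) = 1 − (1 − 0.090909)^9
= 1 − 0.42410 = 0.57590

0.576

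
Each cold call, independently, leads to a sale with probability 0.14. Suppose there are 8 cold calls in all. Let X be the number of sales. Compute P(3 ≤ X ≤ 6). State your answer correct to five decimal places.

X ~ Binomial(8, 0.14); P(3 ≤ X ≤ 6) = Σ C(8,k) p^k (1−p)^(8−k) over k:
  k=3: C(8,3)·0.14^3·0.86^5 = 0.0722877
  k=4: C(8,4)·0.14^4·0.86^4 = 0.0147097
  k=5: C(8,5)·0.14^5·0.86^3 = 0.0019157
  k=6: C(8,6)·0.14^6·0.86^2 = 0.0001559
Total = 0.0890690

0.08907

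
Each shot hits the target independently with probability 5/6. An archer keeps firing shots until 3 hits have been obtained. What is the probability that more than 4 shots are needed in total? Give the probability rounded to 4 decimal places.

0.1319

Needing more than 4 shots ⇔ fewer than 3 successes in the first 4. With X ~ Binomial(4, 0.833333), P(Y > 4) = P(X ≤ 2).
  k=0: C(4,0)·0.833333^0·0.166667^4 = 0.000772
  k=1: C(4,1)·0.833333^1·0.166667^3 = 0.015432
  k=2: C(4,2)·0.833333^2·0.166667^2 = 0.115741
P(X ≤ 2) = 0.131944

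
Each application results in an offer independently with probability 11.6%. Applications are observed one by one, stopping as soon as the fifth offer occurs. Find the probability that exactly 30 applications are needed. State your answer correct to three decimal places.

0.023

Y = trial on which the fifth success occurs; negative binomial, r=5, p=0.116.
P(Y=30) = C(29,4) · p^5 · (1−p)^25
= 23751 · 2.1003e-05 · 0.045847 = 0.02287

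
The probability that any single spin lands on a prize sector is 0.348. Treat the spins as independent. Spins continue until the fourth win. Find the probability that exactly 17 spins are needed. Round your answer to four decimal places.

0.0316

Y = trial on which the fourth success occurs; negative binomial, r=4, p=0.348.
P(Y=17) = C(16,3) · p^4 · (1−p)^13
= 560 · 0.014666 · 0.0038479 = 0.031603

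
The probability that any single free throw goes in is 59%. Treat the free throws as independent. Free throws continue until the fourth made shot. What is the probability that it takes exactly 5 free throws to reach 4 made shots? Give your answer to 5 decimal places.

Y = trial on which the fourth success occurs; negative binomial, r=4, p=0.59.
P(Y=5) = C(4,3) · p^4 · (1−p)^1
= 4 · 0.12117 · 0.41 = 0.1987247

0.19872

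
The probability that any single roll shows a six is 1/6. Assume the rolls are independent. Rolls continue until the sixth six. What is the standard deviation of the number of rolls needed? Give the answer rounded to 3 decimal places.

Y = total rolls until the sixth success; negative binomial with r=6, p=0.166667.
SD(Y) = √[r(1−p)/p²] = √(180.00000) = 13.41641

13.416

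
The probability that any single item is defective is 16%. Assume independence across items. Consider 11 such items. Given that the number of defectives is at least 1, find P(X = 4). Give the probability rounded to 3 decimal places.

X ~ Binomial(11, 0.16). Want P(X=4 | X≥1) = P(X=4) / P(X≥1).
P(X=4) = C(11,4)·0.16^4·0.84^7 = 0.06382
P(X≥1) = 1 − 0.14692 = 0.85308
Ratio = 0.06382 / 0.85308 = 0.07481

0.075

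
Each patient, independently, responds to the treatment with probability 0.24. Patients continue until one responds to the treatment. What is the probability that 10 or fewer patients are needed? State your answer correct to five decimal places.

Y = number of patients to the first success; geometric, p = 0.24.
P(Y ≤ 10) = 1 − (1−p)^10 = 1 − 0.0642889 = 0.9357111

0.93571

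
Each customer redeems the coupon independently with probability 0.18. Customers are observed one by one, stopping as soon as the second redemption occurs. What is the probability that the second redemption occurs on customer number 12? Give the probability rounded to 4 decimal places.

Y = trial on which the second success occurs; negative binomial, r=2, p=0.18.
P(Y=12) = C(11,1) · p^2 · (1−p)^10
= 11 · 0.0324 · 0.13745 = 0.048986

0.0490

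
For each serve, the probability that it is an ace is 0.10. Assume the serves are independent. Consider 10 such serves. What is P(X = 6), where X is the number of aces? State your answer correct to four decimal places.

X ~ Binomial(n=10, p=0.10).
P(X=6) = C(10,6) · p^6 · (1−p)^4
= 210 · 1e-06 · 0.6561 = 0.000138

0.0001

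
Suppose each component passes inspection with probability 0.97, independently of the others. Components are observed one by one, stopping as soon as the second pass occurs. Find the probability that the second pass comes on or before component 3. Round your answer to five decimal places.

0.99735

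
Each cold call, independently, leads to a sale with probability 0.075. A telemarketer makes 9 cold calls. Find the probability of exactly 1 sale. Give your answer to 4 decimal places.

X ~ Binomial(n=9, p=0.075).
P(X=1) = C(9,1) · p^1 · (1−p)^8
= 9 · 0.075 · 0.53596 = 0.361774

0.3618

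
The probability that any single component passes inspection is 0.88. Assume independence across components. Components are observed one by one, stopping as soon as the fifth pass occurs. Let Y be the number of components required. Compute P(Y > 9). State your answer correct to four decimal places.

0.0021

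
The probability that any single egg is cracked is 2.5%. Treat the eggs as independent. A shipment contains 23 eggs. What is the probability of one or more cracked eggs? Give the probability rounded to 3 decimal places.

0.441

P(at least one) = 1 − P(none) = 1 − (1 − 0.025)^23
= 1 − 0.55861 = 0.44139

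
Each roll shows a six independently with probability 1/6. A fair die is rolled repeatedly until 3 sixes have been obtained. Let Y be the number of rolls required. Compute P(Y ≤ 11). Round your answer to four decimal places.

0.2732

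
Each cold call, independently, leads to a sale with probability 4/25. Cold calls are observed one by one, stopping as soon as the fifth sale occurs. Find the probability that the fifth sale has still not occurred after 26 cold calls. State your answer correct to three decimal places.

0.595

Needing more than 26 cold calls ⇔ fewer than 5 successes in the first 26. With X ~ Binomial(26, 0.16), P(Y > 26) = P(X ≤ 4).
  k=0: C(26,0)·0.16^0·0.84^26 = 0.01075
  k=1: C(26,1)·0.16^1·0.84^25 = 0.05322
  k=2: C(26,2)·0.16^2·0.84^24 = 0.12671
  k=3: C(26,3)·0.16^3·0.84^23 = 0.19309
  k=4: C(26,4)·0.16^4·0.84^22 = 0.21148
P(X ≤ 4) = 0.59525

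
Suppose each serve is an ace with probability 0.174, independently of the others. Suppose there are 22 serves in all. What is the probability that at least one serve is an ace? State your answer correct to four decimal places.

0.9851

P(at least one) = 1 − P(none) = 1 − (1 − 0.174)^22
= 1 − 0.014913 = 0.985087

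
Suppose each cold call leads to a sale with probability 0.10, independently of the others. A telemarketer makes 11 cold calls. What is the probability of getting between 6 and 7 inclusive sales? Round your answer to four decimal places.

0.0003

X ~ Binomial(11, 0.10); P(6 ≤ X ≤ 7) = Σ C(11,k) p^k (1−p)^(11−k) over k:
  k=6: C(11,6)·0.10^6·0.90^5 = 0.000273
  k=7: C(11,7)·0.10^7·0.90^4 = 0.000022
Total = 0.000294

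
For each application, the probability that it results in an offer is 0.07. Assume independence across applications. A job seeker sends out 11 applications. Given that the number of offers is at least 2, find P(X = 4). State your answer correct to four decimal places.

0.0269

X ~ Binomial(11, 0.07). Want P(X=4 | X≥2) = P(X=4) / P(X≥2).
P(X=4) = C(11,4)·0.07^4·0.93^7 = 0.004767
P(X≥2) = 1 − 0.450104 − 0.372666 = 0.177230
Ratio = 0.004767 / 0.177230 = 0.026900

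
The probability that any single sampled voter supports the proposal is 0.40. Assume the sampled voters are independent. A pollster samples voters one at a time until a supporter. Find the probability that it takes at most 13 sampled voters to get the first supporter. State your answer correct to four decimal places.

Y = number of sampled voters to the first success; geometric, p = 0.40.
P(Y ≤ 13) = 1 − (1−p)^13 = 1 − 0.001306 = 0.998694

0.9987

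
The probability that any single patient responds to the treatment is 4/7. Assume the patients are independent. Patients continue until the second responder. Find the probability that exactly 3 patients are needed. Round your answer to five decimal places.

0.27988

Y = trial on which the second success occurs; negative binomial, r=2, p=0.571429.
P(Y=3) = C(2,1) · p^2 · (1−p)^1
= 2 · 0.32653 · 0.42857 = 0.2798834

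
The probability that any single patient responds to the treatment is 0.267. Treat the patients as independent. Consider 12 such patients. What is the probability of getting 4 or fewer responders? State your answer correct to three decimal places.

0.805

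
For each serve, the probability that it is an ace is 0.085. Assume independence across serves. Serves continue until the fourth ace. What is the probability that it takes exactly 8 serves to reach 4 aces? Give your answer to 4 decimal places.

0.0013

Y = trial on which the fourth success occurs; negative binomial, r=4, p=0.085.
P(Y=8) = C(7,3) · p^4 · (1−p)^4
= 35 · 5.2201e-05 · 0.70095 = 0.001281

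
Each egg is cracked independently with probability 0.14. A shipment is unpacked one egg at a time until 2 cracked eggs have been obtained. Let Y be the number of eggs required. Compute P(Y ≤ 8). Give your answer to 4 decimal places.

0.3111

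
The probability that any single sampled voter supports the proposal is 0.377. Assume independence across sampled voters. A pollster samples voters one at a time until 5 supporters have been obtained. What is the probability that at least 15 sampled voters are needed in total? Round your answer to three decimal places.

Needing more than 14 sampled voters ⇔ fewer than 5 successes in the first 14. With X ~ Binomial(14, 0.377), P(Y > 14) = P(X ≤ 4).
  k=0: C(14,0)·0.377^0·0.623^14 = 0.00133
  k=1: C(14,1)·0.377^1·0.623^13 = 0.01124
  k=2: C(14,2)·0.377^2·0.623^12 = 0.04422
  k=3: C(14,3)·0.377^3·0.623^11 = 0.10703
  k=4: C(14,4)·0.377^4·0.623^10 = 0.17811
P(X ≤ 4) = 0.34192

0.342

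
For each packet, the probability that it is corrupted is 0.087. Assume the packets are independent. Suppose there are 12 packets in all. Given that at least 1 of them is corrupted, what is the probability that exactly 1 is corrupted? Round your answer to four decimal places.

X ~ Binomial(12, 0.087). Want P(X=1 | X≥1) = P(X=1) / P(X≥1).
P(X=1) = C(12,1)·0.087^1·0.913^11 = 0.383600
P(X≥1) = 1 − 0.335467 = 0.664533
Ratio = 0.383600 / 0.664533 = 0.577248

0.5772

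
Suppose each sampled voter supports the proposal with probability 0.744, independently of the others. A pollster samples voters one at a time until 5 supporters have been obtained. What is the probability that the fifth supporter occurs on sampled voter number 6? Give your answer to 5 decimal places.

Y = trial on which the fifth success occurs; negative binomial, r=5, p=0.744.
P(Y=6) = C(5,4) · p^5 · (1−p)^1
= 5 · 0.22796 · 0.256 = 0.2917929

0.29179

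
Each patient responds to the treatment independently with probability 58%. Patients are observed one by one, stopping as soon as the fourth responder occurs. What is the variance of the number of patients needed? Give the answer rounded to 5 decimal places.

4.99405

Y = total patients until the fourth success; negative binomial with r=4, p=0.58.
Var(Y) = r(1−p)/p² = 4·0.42 / 0.58² = 4.9940547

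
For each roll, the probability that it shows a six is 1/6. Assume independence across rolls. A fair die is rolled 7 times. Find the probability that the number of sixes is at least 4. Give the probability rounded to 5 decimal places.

X ~ Binomial(7, 0.166667); P(X ≥ 4) = Σ C(7,k) p^k (1−p)^(7−k) over k:
  k=4: C(7,4)·0.166667^4·0.833333^3 = 0.0156286
  k=5: C(7,5)·0.166667^5·0.833333^2 = 0.0018754
  k=6: C(7,6)·0.166667^6·0.833333^1 = 0.0001250
  k=7: C(7,7)·0.166667^7·0.833333^0 = 0.0000036
Total = 0.0176326

0.01763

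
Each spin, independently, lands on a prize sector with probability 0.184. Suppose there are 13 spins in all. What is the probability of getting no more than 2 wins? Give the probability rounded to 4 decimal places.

0.5616

X ~ Binomial(13, 0.184); P(X ≤ 2) = Σ C(13,k) p^k (1−p)^(13−k) over k:
  k=0: C(13,0)·0.184^0·0.816^13 = 0.071117
  k=1: C(13,1)·0.184^1·0.816^12 = 0.208470
  k=2: C(13,2)·0.184^2·0.816^11 = 0.282047
Total = 0.561634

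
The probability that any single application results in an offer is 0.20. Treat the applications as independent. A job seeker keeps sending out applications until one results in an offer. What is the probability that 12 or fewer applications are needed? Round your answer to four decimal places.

0.9313

Y = number of applications to the first success; geometric, p = 0.20.
P(Y ≤ 12) = 1 − (1−p)^12 = 1 − 0.068719 = 0.931281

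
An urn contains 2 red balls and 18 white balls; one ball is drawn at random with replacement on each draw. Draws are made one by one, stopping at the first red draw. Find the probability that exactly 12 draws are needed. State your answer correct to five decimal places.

0.03138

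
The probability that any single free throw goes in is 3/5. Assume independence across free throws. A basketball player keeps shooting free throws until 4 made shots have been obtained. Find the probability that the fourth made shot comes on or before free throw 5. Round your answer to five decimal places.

0.33696

Finishing within 5 free throws ⇔ at least 4 successes in the first 5. With X ~ Binomial(5, 0.60), P(Y ≤ 5) = 1 − P(X ≤ 3).
  k=0: C(5,0)·0.60^0·0.40^5 = 0.0102400
  k=1: C(5,1)·0.60^1·0.40^4 = 0.0768000
  k=2: C(5,2)·0.60^2·0.40^3 = 0.2304000
  k=3: C(5,3)·0.60^3·0.40^2 = 0.3456000
1 − 0.6630400 = 0.3369600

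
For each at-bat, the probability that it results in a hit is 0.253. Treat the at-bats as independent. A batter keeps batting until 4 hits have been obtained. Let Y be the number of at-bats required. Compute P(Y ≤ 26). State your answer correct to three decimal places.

0.925

Finishing within 26 at-bats ⇔ at least 4 successes in the first 26. With X ~ Binomial(26, 0.253), P(Y ≤ 26) = 1 − P(X ≤ 3).
  k=0: C(26,0)·0.253^0·0.747^26 = 0.00051
  k=1: C(26,1)·0.253^1·0.747^25 = 0.00448
  k=2: C(26,2)·0.253^2·0.747^24 = 0.01896
  k=3: C(26,3)·0.253^3·0.747^23 = 0.05137
1 − 0.07532 = 0.92468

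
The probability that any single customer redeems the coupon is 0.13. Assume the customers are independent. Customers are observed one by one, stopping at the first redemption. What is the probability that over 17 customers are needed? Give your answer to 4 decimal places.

0.0937

Y = number of customers to the first success; geometric, p = 0.13.
P(Y > 17) = P(first 17 all fail) = (1−p)^17 = 0.093719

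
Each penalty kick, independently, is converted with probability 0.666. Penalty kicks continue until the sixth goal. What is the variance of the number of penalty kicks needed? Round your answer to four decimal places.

Y = total penalty kicks until the sixth success; negative binomial with r=6, p=0.666.
Var(Y) = r(1−p)/p² = 6·0.334 / 0.666² = 4.518032

4.5180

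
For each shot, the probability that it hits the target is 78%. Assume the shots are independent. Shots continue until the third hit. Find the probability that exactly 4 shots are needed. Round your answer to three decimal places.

Y = trial on which the third success occurs; negative binomial, r=3, p=0.78.
P(Y=4) = C(3,2) · p^3 · (1−p)^1
= 3 · 0.47455 · 0.22 = 0.31320

0.313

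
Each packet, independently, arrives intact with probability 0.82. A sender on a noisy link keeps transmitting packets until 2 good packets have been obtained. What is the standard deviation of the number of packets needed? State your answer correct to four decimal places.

Y = total packets until the second success; negative binomial with r=2, p=0.82.
SD(Y) = √[r(1−p)/p²] = √(0.535396) = 0.731707

0.7317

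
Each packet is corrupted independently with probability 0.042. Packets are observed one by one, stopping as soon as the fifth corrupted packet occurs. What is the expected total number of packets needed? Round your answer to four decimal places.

119.0476

Y = total packets until the fifth success; negative binomial with r=5, p=0.042.
E[Y] = r / p = 5 / 0.042 = 119.047619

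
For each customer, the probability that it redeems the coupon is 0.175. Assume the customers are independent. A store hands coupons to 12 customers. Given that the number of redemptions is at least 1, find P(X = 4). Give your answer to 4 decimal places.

0.1106

X ~ Binomial(12, 0.175). Want P(X=4 | X≥1) = P(X=4) / P(X≥1).
P(X=4) = C(12,4)·0.175^4·0.825^8 = 0.099630
P(X≥1) = 1 − 0.099414 = 0.900586
Ratio = 0.099630 / 0.900586 = 0.110628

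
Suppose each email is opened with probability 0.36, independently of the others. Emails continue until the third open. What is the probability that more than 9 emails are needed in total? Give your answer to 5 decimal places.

Needing more than 9 emails ⇔ fewer than 3 successes in the first 9. With X ~ Binomial(9, 0.36), P(Y > 9) = P(X ≤ 2).
  k=0: C(9,0)·0.36^0·0.64^9 = 0.0180144
  k=1: C(9,1)·0.36^1·0.64^8 = 0.0911979
  k=2: C(9,2)·0.36^2·0.64^7 = 0.2051953
P(X ≤ 2) = 0.3144075

0.31441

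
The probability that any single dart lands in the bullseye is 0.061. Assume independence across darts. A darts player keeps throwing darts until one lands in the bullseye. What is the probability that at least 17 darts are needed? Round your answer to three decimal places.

Y = number of darts to the first success; geometric, p = 0.061.
P(Y > 16) = P(first 16 all fail) = (1−p)^16 = 0.36530

0.365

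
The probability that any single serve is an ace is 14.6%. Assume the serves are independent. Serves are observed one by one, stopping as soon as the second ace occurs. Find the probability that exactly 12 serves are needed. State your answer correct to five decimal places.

0.04838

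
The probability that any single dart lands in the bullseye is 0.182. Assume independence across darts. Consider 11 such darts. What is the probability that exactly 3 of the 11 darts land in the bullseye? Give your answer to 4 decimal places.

X ~ Binomial(n=11, p=0.182).
P(X=3) = C(11,3) · p^3 · (1−p)^8
= 165 · 0.0060286 · 0.20046 = 0.199400

0.1994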